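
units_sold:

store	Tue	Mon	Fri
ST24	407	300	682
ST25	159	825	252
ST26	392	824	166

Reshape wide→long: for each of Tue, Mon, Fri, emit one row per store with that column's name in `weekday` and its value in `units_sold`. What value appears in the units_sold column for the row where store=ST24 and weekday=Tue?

407

Unpivoting turns each (store, wide-column) pair into one long row.
The wide cell at row ST24, column Tue holds 407, so the long row (ST24, Tue) has units_sold=407.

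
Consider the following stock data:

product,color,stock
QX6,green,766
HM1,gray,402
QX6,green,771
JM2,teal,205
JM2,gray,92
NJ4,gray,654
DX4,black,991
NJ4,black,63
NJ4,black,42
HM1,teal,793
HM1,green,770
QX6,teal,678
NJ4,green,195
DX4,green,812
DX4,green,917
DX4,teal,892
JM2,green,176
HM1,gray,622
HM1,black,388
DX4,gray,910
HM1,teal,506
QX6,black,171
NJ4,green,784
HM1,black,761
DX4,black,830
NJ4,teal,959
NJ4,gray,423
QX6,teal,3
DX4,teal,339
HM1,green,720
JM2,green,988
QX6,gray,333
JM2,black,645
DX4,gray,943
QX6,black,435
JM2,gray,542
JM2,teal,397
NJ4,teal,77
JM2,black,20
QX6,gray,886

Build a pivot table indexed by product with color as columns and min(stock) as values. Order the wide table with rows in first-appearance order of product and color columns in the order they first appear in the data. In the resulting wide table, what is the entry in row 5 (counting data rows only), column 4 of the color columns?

With rows in first-appearance order of product, row 5 is product=DX4. color columns in first-appearance order: green, gray, teal, black; column 4 is black.
Long rows with product=DX4, color=black: min(991, 830) = 830.

830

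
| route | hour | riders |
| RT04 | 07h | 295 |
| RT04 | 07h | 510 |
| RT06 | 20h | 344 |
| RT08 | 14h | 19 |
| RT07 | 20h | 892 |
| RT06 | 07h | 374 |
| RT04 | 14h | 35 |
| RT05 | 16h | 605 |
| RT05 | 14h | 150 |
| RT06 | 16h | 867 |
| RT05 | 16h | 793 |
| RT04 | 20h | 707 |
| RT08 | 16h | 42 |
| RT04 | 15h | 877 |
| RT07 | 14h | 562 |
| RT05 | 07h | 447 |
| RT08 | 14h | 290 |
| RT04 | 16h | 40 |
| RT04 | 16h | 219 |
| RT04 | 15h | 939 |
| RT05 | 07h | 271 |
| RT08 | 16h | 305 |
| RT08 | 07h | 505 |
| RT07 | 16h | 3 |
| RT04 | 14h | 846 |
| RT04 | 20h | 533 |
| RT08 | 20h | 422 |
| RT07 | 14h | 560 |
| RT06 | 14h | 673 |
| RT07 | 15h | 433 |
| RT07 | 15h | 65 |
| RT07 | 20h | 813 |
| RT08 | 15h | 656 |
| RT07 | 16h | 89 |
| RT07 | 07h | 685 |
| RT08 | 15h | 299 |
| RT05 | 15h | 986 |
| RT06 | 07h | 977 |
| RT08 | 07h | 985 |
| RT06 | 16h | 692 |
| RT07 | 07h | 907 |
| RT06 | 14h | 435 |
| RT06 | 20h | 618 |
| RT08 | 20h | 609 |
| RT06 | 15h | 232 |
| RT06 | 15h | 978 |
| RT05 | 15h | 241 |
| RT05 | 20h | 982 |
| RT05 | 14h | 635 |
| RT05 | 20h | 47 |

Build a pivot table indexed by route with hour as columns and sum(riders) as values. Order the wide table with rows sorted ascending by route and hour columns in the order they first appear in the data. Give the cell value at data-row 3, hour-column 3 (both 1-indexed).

With rows sorted ascending by route, row 3 is route=RT06. hour columns in first-appearance order: 07h, 20h, 14h, 16h, 15h; column 3 is 14h.
Long rows with route=RT06, hour=14h: 673 + 435 = 1108.

1108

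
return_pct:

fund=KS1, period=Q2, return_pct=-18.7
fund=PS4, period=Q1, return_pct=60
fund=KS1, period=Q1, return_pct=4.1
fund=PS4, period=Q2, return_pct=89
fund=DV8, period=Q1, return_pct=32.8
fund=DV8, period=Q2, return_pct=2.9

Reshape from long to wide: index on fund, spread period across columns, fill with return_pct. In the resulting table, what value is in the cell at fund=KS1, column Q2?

Wide layout: rows indexed by fund, columns are the 2 distinct period values (Q2, Q1).
Cell (fund=KS1, period=Q2) draws from the long row where fund=KS1 and period=Q2, which has return_pct=-18.7.

-18.7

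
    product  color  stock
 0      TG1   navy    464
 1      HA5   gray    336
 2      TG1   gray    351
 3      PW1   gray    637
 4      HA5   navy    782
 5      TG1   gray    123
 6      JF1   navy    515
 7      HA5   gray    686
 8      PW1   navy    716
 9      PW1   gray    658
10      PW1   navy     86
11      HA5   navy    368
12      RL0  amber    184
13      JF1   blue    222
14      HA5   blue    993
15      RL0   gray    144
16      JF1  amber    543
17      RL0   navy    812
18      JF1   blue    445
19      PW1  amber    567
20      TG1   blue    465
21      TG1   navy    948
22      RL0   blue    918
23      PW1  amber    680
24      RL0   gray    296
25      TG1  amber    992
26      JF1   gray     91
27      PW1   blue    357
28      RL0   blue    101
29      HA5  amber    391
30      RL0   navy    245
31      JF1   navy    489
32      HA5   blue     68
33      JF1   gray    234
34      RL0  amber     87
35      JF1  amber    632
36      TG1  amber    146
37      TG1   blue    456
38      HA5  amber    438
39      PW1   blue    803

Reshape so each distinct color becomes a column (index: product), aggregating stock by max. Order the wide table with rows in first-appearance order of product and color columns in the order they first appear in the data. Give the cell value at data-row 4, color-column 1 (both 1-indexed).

515

With rows in first-appearance order of product, row 4 is product=JF1. color columns in first-appearance order: navy, gray, amber, blue; column 1 is navy.
Long rows with product=JF1, color=navy: max(515, 489) = 515.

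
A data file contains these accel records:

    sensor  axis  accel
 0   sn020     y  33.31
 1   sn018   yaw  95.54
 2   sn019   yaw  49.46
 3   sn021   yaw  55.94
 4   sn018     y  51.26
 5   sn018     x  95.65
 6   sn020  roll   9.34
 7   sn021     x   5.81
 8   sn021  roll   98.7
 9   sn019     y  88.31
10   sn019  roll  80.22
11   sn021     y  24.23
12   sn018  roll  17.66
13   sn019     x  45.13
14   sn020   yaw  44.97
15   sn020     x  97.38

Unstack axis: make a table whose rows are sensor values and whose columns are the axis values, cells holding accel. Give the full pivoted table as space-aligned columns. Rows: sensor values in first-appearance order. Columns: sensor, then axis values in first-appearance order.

sensor  y      yaw    x      roll 
sn020   33.31  44.97  97.38  9.34 
sn018   51.26  95.54  95.65  17.66
sn019   88.31  49.46  45.13  80.22
sn021   24.23  55.94  5.81   98.7 

Columns: sensor plus the 4 distinct axis values (y, yaw, x, roll).
For example, row sn020 column y takes accel=33.31 from the long row (sn020, y).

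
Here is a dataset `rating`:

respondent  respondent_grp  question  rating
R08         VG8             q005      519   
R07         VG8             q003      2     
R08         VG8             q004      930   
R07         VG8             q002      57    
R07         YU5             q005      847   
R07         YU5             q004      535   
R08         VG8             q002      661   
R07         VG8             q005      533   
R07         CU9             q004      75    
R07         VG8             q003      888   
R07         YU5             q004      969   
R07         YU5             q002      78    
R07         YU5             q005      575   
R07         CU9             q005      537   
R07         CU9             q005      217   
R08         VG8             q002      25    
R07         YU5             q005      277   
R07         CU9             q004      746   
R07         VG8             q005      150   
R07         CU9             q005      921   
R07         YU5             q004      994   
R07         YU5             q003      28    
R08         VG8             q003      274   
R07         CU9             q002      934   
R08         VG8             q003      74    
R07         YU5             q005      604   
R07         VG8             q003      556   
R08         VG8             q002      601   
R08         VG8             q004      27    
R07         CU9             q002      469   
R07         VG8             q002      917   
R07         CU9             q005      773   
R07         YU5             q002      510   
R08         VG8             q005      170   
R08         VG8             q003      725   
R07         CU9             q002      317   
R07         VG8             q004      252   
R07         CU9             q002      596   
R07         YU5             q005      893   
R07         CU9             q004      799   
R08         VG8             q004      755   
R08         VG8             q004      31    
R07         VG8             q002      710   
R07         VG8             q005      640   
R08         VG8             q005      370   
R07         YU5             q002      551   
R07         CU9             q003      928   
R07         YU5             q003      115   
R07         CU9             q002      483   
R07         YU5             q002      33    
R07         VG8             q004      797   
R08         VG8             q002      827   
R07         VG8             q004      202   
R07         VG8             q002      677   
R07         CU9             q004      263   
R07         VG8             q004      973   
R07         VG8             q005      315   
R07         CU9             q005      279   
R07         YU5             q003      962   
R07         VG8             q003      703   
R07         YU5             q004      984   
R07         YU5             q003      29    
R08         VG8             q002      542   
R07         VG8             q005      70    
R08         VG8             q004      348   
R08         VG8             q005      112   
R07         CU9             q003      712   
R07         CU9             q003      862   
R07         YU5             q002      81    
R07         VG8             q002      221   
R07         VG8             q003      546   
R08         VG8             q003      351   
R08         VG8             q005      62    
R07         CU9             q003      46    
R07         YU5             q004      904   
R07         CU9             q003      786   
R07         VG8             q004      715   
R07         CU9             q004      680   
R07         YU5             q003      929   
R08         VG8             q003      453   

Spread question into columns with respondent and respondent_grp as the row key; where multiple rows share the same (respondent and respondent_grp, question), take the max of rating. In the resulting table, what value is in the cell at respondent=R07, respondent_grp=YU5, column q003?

Rows with respondent=R07, respondent_grp=YU5 and question=q003: rating values are 28, 115, 962, 29, 929.
max(28, 115, 962, 29, 929) = 962.

962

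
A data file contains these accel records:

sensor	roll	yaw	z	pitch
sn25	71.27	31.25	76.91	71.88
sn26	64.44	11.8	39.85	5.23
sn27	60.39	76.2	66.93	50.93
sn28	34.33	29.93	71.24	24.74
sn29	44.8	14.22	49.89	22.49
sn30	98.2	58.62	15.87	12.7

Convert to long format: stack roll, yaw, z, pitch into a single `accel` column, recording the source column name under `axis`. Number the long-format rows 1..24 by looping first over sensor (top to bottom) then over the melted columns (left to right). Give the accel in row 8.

24 rows total (6 × 4). Row 8: index ⌊(8-1)/4⌋ = 1 into sensor → sn26; (8-1) mod 4 = 3 into the melted columns → pitch.
So row 8 is (sn26, pitch, 5.23); accel = 5.23.

5.23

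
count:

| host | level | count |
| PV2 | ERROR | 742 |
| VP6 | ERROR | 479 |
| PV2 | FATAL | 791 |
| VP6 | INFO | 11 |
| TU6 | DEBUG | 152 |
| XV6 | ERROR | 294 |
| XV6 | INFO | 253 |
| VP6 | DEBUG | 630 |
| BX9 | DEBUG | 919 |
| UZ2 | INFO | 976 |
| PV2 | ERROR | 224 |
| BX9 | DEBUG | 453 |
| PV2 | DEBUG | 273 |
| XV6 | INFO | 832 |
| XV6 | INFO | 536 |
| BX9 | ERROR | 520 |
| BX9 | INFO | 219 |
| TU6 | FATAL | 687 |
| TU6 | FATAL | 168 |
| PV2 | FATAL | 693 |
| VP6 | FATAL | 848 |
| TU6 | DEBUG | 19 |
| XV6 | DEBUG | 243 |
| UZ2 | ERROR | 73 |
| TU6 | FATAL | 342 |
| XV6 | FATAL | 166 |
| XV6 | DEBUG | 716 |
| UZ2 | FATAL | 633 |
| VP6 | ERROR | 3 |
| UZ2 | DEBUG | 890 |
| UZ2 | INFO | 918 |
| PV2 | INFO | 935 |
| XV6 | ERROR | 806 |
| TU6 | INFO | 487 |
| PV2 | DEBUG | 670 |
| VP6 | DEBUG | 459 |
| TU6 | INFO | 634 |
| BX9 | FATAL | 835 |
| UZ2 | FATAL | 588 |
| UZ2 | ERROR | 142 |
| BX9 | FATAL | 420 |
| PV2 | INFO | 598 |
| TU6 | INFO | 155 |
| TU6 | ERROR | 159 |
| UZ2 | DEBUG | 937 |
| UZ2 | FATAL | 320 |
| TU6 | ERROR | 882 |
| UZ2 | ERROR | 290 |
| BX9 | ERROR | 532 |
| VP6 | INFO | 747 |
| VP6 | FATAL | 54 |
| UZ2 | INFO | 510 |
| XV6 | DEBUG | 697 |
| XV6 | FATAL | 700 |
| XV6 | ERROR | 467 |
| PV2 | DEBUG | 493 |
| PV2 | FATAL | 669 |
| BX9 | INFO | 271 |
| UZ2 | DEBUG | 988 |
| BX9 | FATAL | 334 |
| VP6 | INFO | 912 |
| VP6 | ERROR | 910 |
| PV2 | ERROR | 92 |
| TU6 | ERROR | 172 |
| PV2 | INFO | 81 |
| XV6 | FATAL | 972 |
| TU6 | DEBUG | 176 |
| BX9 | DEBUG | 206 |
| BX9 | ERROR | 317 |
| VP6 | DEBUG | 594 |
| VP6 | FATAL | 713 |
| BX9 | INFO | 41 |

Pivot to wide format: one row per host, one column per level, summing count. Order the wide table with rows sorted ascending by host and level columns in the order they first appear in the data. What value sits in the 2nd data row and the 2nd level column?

With rows sorted ascending by host, row 2 is host=PV2. level columns in first-appearance order: ERROR, FATAL, INFO, DEBUG; column 2 is FATAL.
Long rows with host=PV2, level=FATAL: 791 + 693 + 669 = 2153.

2153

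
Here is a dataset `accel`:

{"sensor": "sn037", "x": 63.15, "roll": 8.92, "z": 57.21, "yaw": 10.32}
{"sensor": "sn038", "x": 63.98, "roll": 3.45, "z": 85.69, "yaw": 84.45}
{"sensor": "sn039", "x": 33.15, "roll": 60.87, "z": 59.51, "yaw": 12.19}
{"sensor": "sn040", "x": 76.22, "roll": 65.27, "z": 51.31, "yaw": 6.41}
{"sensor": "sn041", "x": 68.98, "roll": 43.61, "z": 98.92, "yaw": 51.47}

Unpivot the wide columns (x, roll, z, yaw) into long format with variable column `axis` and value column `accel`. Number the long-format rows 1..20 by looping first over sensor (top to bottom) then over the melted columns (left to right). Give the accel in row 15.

51.31

20 rows total (5 × 4). Row 15: index ⌊(15-1)/4⌋ = 3 into sensor → sn040; (15-1) mod 4 = 2 into the melted columns → z.
So row 15 is (sn040, z, 51.31); accel = 51.31.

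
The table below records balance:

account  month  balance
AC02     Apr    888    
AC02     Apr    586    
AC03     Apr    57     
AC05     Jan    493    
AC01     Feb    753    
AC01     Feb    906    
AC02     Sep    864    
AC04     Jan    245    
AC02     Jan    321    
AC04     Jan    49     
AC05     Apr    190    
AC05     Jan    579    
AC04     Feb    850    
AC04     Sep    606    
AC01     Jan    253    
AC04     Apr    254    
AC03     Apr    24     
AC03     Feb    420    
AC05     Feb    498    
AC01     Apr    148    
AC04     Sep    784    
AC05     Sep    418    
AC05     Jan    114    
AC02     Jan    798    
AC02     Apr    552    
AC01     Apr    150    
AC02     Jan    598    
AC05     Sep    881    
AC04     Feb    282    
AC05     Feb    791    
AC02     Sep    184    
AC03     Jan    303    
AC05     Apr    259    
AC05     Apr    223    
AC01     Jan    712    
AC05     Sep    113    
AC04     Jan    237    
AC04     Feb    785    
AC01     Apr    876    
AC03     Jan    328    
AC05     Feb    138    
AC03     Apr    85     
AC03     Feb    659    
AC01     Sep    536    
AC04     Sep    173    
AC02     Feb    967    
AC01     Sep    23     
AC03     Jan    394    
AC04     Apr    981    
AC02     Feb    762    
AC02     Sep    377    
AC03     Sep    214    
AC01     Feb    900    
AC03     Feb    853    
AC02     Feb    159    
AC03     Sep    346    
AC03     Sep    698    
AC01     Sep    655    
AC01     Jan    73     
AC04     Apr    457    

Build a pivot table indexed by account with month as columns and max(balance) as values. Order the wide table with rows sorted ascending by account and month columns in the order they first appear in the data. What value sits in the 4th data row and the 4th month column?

With rows sorted ascending by account, row 4 is account=AC04. month columns in first-appearance order: Apr, Jan, Feb, Sep; column 4 is Sep.
Long rows with account=AC04, month=Sep: max(606, 784, 173) = 784.

784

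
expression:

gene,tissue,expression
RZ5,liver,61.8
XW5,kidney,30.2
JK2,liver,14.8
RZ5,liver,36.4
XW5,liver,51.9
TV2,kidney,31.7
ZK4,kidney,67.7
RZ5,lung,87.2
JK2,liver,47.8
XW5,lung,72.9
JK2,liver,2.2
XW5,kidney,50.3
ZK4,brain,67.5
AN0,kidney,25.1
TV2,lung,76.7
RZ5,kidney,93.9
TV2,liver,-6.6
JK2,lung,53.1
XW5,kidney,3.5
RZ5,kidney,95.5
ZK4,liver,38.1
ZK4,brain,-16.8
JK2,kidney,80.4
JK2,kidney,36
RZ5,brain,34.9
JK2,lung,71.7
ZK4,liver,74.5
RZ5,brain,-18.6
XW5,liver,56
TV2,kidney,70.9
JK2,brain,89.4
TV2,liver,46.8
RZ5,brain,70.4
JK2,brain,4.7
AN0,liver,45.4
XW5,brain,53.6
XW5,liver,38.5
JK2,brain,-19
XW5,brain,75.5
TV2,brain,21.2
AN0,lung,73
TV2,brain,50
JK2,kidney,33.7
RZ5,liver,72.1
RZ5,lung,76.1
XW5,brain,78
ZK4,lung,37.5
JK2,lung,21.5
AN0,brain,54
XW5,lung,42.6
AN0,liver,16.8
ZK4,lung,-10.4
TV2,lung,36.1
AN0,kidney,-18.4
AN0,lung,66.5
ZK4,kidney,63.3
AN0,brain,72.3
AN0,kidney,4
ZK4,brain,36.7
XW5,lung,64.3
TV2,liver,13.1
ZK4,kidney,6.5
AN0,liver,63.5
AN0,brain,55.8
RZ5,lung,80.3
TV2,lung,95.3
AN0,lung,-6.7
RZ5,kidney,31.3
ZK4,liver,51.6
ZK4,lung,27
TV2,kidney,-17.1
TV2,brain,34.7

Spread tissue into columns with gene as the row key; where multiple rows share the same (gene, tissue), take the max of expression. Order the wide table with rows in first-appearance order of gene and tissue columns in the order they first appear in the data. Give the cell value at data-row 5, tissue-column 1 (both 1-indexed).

With rows in first-appearance order of gene, row 5 is gene=ZK4. tissue columns in first-appearance order: liver, kidney, lung, brain; column 1 is liver.
Long rows with gene=ZK4, tissue=liver: max(38.1, 74.5, 51.6) = 74.5.

74.5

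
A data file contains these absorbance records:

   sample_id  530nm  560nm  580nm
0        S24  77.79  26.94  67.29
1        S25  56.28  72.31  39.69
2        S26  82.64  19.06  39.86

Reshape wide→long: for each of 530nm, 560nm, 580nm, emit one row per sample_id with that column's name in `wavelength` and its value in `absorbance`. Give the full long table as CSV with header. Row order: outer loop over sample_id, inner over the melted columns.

Each (sample_id, column) pair becomes one row: 3 × 3 = 9 rows.
For example, (S24, 530nm) → absorbance=77.79.

sample_id,wavelength,absorbance
S24,530nm,77.79
S24,560nm,26.94
S24,580nm,67.29
S25,530nm,56.28
S25,560nm,72.31
S25,580nm,39.69
S26,530nm,82.64
S26,560nm,19.06
S26,580nm,39.86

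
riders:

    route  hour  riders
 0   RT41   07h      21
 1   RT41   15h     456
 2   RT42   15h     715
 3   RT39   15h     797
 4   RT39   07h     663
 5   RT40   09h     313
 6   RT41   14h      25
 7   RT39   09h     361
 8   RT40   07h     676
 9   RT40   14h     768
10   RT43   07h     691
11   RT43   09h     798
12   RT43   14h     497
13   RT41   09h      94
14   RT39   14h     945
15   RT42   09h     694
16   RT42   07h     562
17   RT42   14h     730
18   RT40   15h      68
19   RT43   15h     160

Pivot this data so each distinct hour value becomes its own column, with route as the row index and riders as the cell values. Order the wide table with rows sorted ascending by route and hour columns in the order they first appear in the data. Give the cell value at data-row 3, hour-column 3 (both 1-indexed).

94

With rows sorted ascending by route, row 3 is route=RT41. hour columns in first-appearance order: 07h, 15h, 09h, 14h; column 3 is 09h.
Long rows with route=RT41, hour=09h: riders = 94.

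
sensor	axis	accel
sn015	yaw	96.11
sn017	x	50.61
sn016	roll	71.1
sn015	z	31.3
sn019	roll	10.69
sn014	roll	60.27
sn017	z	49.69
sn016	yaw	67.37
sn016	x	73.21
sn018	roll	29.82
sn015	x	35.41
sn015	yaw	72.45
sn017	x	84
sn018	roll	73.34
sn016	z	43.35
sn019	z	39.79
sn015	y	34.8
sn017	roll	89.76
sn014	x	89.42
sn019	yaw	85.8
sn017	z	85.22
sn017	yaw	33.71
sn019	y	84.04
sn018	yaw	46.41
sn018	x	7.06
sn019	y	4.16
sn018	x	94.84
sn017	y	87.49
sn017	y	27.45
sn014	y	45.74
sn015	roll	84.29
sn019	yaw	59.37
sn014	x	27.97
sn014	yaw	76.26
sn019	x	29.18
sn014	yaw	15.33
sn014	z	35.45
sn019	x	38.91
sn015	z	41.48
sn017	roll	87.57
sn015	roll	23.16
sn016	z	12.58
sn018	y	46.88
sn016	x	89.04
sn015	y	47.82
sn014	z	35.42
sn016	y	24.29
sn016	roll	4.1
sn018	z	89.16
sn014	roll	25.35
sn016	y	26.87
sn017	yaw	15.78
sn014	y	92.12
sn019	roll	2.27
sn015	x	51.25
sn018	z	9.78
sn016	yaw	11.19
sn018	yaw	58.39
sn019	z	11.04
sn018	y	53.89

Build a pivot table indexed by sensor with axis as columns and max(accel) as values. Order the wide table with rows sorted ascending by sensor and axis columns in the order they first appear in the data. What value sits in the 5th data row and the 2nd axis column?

With rows sorted ascending by sensor, row 5 is sensor=sn018. axis columns in first-appearance order: yaw, x, roll, z, y; column 2 is x.
Long rows with sensor=sn018, axis=x: max(7.06, 94.84) = 94.84.

94.84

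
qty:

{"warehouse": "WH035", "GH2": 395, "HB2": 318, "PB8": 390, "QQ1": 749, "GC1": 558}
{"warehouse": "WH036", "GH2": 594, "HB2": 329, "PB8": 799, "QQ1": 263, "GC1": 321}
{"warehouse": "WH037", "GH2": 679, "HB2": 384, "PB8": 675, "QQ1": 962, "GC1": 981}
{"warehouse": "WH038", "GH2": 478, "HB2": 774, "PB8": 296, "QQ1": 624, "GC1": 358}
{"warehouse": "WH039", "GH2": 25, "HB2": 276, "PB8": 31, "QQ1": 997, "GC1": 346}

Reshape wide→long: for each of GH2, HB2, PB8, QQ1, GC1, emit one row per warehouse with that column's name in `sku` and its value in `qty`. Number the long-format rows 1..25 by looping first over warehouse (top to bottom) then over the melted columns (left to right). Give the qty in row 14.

962

25 rows total (5 × 5). Row 14: index ⌊(14-1)/5⌋ = 2 into warehouse → WH037; (14-1) mod 5 = 3 into the melted columns → QQ1.
So row 14 is (WH037, QQ1, 962); qty = 962.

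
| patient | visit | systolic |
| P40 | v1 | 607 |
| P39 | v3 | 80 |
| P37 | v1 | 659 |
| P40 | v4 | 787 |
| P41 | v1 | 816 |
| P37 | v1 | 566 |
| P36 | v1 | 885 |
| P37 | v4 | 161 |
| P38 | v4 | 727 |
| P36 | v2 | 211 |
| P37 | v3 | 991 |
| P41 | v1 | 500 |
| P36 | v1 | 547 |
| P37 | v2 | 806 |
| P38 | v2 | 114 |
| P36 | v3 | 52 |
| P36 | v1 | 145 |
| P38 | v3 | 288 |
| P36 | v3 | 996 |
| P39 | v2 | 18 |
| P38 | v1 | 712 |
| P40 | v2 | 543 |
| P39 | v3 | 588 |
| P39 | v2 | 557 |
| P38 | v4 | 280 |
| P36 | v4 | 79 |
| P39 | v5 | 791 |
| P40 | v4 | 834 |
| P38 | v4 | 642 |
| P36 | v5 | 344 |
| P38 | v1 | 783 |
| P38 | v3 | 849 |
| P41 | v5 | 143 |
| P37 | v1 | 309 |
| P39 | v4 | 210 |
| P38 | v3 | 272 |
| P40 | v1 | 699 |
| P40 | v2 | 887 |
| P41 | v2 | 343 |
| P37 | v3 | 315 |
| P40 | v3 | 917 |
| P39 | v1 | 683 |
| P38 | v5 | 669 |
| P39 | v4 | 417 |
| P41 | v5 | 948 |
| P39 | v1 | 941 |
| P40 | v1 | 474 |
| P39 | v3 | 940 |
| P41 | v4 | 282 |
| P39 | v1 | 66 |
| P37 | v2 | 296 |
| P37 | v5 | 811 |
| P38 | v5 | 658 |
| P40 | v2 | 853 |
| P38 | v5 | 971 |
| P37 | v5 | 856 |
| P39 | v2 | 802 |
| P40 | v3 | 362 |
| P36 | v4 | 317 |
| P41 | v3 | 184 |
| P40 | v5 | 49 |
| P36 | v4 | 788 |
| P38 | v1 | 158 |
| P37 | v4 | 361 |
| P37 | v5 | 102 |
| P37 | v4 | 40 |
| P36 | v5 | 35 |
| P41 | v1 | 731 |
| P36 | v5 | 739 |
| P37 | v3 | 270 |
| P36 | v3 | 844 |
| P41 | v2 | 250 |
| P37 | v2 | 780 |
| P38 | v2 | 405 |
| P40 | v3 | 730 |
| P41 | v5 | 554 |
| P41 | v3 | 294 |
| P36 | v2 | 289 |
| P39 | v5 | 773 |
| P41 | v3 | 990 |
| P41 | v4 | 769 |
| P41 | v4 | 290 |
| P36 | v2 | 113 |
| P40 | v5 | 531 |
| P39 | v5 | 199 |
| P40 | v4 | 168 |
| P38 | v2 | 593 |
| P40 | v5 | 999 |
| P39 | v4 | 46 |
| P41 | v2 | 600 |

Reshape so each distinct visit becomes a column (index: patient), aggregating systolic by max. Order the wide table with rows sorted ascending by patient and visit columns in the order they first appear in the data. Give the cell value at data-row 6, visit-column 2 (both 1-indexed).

990

With rows sorted ascending by patient, row 6 is patient=P41. visit columns in first-appearance order: v1, v3, v4, v2, v5; column 2 is v3.
Long rows with patient=P41, visit=v3: max(184, 294, 990) = 990.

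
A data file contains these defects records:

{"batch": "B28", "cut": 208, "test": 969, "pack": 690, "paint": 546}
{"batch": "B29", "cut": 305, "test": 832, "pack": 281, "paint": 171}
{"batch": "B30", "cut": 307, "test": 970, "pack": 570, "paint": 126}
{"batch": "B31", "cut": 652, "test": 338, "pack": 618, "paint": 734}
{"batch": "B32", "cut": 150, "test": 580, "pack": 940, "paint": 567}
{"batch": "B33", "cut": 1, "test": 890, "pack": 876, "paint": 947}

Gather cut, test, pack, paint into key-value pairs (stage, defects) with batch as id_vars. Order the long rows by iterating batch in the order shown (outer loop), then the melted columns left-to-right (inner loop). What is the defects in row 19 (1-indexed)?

940

24 rows total (6 × 4). Row 19: index ⌊(19-1)/4⌋ = 4 into batch → B32; (19-1) mod 4 = 2 into the melted columns → pack.
So row 19 is (B32, pack, 940); defects = 940.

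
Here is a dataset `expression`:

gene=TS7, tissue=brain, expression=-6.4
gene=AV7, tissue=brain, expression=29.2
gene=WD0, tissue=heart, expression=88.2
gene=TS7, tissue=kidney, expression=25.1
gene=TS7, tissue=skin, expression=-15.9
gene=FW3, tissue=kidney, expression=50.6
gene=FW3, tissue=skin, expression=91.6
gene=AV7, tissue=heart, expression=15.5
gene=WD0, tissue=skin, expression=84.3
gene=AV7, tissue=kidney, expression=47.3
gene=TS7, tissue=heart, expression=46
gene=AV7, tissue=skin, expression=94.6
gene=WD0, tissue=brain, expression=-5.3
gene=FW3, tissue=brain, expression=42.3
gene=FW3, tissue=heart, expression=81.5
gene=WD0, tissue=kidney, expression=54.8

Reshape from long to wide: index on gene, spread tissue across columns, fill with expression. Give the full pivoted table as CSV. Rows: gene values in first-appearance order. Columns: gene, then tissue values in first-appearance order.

Columns: gene plus the 4 distinct tissue values (brain, heart, kidney, skin).
For example, row TS7 column brain takes expression=-6.4 from the long row (TS7, brain).

gene,brain,heart,kidney,skin
TS7,-6.4,46,25.1,-15.9
AV7,29.2,15.5,47.3,94.6
WD0,-5.3,88.2,54.8,84.3
FW3,42.3,81.5,50.6,91.6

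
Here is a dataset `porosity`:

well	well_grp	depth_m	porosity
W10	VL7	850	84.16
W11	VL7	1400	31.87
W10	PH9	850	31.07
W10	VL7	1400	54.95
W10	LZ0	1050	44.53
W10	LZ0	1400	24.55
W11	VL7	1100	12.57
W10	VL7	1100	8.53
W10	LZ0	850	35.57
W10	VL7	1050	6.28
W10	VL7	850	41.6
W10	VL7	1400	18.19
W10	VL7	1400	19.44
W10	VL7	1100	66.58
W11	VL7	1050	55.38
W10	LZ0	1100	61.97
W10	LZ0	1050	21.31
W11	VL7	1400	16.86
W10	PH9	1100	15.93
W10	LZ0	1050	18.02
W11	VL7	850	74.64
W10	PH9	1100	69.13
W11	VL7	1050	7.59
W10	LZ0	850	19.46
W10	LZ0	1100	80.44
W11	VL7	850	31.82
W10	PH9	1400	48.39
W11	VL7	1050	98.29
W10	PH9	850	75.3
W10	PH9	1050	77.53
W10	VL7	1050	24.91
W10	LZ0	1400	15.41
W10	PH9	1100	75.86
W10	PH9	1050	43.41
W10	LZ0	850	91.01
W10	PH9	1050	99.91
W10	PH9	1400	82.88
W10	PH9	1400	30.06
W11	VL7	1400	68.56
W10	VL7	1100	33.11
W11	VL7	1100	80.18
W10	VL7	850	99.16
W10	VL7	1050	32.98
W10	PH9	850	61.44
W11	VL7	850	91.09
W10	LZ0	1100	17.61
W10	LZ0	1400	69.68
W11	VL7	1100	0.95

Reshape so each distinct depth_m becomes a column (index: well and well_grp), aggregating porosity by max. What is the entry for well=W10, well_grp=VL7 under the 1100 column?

66.58

Rows with well=W10, well_grp=VL7 and depth_m=1100: porosity values are 8.53, 66.58, 33.11.
max(8.53, 66.58, 33.11) = 66.58.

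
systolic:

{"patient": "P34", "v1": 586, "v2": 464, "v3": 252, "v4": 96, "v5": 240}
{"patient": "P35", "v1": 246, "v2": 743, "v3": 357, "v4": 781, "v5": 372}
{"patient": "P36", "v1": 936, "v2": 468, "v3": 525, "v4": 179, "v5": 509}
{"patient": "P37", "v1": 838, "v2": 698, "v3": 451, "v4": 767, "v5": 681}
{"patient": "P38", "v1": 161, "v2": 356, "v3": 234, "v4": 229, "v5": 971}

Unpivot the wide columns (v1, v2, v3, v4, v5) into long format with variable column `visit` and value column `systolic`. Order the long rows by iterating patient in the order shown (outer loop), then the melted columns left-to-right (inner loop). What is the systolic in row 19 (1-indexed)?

767

25 rows total (5 × 5). Row 19: index ⌊(19-1)/5⌋ = 3 into patient → P37; (19-1) mod 5 = 3 into the melted columns → v4.
So row 19 is (P37, v4, 767); systolic = 767.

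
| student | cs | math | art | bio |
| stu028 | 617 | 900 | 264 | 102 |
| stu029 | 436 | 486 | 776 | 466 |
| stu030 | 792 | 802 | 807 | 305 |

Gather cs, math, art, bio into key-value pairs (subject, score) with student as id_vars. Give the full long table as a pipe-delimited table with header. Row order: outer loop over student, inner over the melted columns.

| student | subject | score |
| stu028 | cs | 617 |
| stu028 | math | 900 |
| stu028 | art | 264 |
| stu028 | bio | 102 |
| stu029 | cs | 436 |
| stu029 | math | 486 |
| stu029 | art | 776 |
| stu029 | bio | 466 |
| stu030 | cs | 792 |
| stu030 | math | 802 |
| stu030 | art | 807 |
| stu030 | bio | 305 |

Each (student, column) pair becomes one row: 3 × 4 = 12 rows.
For example, (stu028, cs) → score=617.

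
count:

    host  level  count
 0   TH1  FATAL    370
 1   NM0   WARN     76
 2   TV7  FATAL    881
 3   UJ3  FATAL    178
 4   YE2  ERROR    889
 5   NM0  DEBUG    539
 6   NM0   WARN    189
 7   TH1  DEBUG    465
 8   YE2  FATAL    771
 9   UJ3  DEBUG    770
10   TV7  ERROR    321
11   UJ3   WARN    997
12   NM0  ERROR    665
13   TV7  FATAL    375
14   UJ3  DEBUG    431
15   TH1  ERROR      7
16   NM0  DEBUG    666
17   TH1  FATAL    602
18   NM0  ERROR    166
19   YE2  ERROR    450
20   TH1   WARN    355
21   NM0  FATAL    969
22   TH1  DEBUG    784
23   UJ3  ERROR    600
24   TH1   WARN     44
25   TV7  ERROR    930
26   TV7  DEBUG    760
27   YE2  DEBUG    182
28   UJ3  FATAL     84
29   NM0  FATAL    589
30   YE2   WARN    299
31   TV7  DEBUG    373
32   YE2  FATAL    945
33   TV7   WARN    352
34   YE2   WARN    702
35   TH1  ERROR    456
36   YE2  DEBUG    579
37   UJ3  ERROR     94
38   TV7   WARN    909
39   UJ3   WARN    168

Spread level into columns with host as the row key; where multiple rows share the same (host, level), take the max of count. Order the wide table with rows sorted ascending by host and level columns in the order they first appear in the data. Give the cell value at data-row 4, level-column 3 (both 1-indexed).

With rows sorted ascending by host, row 4 is host=UJ3. level columns in first-appearance order: FATAL, WARN, ERROR, DEBUG; column 3 is ERROR.
Long rows with host=UJ3, level=ERROR: max(600, 94) = 600.

600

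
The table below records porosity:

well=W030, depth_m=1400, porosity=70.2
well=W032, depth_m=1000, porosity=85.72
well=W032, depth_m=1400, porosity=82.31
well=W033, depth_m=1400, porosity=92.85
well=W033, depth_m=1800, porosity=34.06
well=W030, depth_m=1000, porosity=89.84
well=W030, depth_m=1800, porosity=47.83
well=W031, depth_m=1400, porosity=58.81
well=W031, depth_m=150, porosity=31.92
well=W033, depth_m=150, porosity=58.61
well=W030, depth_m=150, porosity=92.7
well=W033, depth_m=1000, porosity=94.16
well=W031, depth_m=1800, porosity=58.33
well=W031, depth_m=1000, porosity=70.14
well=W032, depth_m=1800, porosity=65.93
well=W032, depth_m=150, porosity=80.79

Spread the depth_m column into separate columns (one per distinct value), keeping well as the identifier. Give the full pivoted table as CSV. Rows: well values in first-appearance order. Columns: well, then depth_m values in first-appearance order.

Columns: well plus the 4 distinct depth_m values (1400, 1000, 1800, 150).
For example, row W030 column 1400 takes porosity=70.2 from the long row (W030, 1400).

well,1400,1000,1800,150
W030,70.2,89.84,47.83,92.7
W032,82.31,85.72,65.93,80.79
W033,92.85,94.16,34.06,58.61
W031,58.81,70.14,58.33,31.92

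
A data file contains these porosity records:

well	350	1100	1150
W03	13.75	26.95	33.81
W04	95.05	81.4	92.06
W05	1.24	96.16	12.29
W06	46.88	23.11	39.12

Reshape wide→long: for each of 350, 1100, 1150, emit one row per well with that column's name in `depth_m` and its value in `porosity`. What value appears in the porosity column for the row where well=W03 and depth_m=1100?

Unpivoting turns each (well, wide-column) pair into one long row.
The wide cell at row W03, column 1100 holds 26.95, so the long row (W03, 1100) has porosity=26.95.

26.95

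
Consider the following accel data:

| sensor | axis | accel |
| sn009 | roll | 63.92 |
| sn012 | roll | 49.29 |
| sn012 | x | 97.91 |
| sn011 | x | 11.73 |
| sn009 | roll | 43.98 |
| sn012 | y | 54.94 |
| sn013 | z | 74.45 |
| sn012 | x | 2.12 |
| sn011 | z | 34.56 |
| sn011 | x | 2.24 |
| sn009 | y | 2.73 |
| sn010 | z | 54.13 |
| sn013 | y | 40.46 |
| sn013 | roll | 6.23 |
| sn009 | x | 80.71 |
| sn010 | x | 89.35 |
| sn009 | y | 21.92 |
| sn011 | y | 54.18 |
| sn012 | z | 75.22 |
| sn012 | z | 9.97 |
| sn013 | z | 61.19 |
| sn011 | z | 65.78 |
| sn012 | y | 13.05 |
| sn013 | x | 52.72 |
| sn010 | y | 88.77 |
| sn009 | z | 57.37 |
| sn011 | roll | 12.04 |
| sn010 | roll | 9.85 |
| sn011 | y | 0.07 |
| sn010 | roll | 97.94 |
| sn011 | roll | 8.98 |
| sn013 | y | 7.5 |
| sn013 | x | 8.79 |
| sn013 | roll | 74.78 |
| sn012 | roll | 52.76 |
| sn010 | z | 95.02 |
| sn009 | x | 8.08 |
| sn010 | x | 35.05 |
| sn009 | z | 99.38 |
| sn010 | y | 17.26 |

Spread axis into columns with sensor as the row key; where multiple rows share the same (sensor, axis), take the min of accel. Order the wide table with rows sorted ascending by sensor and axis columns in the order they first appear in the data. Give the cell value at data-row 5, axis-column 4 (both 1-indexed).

61.19

With rows sorted ascending by sensor, row 5 is sensor=sn013. axis columns in first-appearance order: roll, x, y, z; column 4 is z.
Long rows with sensor=sn013, axis=z: min(74.45, 61.19) = 61.19.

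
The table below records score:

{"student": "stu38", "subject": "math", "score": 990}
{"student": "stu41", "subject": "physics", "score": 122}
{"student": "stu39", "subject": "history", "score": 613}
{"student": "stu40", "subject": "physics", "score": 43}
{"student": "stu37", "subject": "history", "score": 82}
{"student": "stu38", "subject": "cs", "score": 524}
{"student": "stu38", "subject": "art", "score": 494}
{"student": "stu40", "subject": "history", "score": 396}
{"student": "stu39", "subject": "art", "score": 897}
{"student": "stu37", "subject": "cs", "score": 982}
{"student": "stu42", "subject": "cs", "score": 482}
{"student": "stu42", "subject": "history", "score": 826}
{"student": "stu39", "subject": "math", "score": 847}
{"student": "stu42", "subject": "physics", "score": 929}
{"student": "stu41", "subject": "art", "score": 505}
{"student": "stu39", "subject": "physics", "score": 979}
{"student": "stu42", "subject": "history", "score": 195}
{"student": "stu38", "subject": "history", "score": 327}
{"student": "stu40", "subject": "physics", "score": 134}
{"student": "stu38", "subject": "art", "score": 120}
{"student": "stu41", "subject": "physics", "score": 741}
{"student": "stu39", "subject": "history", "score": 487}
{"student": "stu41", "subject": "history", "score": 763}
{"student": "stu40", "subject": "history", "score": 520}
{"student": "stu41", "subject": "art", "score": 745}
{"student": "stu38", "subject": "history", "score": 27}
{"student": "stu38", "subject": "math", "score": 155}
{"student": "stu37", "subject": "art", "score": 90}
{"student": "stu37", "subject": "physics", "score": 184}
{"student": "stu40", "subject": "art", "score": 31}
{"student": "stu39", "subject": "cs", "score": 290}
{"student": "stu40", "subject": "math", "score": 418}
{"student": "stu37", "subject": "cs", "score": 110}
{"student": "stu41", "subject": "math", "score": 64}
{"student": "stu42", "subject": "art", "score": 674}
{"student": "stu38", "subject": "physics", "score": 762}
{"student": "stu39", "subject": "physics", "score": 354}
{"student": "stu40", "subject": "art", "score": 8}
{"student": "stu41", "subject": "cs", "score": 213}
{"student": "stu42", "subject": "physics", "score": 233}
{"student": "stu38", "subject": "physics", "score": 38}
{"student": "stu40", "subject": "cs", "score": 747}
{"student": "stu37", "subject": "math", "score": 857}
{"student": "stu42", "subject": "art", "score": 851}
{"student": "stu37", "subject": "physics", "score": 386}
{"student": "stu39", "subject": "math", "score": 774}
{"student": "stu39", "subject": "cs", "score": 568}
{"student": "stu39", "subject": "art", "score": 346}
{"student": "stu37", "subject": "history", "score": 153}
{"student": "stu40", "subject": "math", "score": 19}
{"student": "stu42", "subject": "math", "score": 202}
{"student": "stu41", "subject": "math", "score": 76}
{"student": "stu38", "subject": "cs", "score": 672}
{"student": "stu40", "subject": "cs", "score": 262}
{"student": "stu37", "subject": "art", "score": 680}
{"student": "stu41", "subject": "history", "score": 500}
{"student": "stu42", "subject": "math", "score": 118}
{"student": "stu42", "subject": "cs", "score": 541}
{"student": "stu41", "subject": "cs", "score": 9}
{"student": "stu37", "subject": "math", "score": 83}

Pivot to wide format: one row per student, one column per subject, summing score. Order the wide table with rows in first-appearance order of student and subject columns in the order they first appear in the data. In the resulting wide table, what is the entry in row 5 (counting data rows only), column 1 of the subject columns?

With rows in first-appearance order of student, row 5 is student=stu37. subject columns in first-appearance order: math, physics, history, cs, art; column 1 is math.
Long rows with student=stu37, subject=math: 857 + 83 = 940.

940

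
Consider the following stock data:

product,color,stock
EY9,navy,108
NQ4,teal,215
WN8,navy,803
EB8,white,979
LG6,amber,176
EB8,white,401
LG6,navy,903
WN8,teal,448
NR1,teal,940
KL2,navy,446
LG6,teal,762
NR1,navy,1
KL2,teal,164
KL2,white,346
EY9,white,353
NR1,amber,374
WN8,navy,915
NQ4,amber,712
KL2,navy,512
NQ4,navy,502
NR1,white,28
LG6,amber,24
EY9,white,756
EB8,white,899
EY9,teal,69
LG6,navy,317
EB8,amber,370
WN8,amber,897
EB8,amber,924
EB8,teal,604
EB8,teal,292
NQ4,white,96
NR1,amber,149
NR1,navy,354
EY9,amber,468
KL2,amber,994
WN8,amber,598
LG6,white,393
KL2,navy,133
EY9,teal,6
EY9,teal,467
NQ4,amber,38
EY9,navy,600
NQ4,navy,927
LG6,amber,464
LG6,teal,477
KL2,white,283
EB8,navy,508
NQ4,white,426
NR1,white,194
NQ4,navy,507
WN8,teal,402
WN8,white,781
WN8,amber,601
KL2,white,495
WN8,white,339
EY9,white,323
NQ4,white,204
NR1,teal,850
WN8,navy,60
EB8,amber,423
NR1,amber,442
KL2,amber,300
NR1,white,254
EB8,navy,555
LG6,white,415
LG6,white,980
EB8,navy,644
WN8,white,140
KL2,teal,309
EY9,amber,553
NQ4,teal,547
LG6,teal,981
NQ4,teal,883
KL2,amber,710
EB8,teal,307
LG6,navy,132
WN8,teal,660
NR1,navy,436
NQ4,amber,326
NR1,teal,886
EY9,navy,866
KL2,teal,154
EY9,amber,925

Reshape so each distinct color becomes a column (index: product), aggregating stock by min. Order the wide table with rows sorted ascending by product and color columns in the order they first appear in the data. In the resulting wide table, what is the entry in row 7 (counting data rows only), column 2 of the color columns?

With rows sorted ascending by product, row 7 is product=WN8. color columns in first-appearance order: navy, teal, white, amber; column 2 is teal.
Long rows with product=WN8, color=teal: min(448, 402, 660) = 402.

402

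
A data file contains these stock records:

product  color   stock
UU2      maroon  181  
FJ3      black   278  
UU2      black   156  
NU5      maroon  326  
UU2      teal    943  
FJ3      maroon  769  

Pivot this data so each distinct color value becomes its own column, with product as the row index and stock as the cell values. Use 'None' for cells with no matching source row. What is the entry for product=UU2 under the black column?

The long row with product=UU2, color=black has stock=156.

156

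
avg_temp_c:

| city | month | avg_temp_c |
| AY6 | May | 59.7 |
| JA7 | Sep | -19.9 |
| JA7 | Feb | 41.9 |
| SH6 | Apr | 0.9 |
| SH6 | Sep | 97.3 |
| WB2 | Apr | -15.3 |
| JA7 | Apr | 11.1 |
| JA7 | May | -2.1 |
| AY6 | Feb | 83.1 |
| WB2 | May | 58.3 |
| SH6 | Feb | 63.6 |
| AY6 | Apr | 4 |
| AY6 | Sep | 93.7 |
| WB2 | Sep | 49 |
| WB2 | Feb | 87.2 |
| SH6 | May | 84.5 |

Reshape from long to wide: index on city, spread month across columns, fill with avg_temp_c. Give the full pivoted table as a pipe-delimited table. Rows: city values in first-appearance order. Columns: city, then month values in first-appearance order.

Columns: city plus the 4 distinct month values (May, Sep, Feb, Apr).
For example, row AY6 column May takes avg_temp_c=59.7 from the long row (AY6, May).

| city | May | Sep | Feb | Apr |
| AY6 | 59.7 | 93.7 | 83.1 | 4 |
| JA7 | -2.1 | -19.9 | 41.9 | 11.1 |
| SH6 | 84.5 | 97.3 | 63.6 | 0.9 |
| WB2 | 58.3 | 49 | 87.2 | -15.3 |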